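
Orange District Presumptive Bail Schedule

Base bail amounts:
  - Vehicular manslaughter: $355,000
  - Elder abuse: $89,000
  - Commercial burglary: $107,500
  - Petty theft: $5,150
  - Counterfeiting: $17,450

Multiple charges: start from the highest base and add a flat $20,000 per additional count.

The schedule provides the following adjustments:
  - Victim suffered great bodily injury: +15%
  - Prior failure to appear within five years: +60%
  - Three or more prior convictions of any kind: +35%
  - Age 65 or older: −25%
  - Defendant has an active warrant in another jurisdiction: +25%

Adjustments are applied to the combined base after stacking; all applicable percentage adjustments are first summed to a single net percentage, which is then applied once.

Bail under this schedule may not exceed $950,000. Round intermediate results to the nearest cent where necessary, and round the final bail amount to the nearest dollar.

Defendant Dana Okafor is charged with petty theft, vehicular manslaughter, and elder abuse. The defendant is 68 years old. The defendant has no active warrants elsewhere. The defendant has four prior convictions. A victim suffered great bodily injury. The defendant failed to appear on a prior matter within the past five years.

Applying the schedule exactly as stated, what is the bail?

$730,750

Base amounts from the schedule: petty theft $5,150; vehicular manslaughter $355,000; elder abuse $89,000.
Stacking rule: highest base plus $20,000 per additional charge. Highest is vehicular manslaughter at $355,000; 2 additional charges → +$40,000. Combined base = $395,000.
Net percentage adjustment: +15% +60% +35% −25% = +85%. $395,000 × 1.85 = $730,750.
$730,750 is within the $950,000 maximum.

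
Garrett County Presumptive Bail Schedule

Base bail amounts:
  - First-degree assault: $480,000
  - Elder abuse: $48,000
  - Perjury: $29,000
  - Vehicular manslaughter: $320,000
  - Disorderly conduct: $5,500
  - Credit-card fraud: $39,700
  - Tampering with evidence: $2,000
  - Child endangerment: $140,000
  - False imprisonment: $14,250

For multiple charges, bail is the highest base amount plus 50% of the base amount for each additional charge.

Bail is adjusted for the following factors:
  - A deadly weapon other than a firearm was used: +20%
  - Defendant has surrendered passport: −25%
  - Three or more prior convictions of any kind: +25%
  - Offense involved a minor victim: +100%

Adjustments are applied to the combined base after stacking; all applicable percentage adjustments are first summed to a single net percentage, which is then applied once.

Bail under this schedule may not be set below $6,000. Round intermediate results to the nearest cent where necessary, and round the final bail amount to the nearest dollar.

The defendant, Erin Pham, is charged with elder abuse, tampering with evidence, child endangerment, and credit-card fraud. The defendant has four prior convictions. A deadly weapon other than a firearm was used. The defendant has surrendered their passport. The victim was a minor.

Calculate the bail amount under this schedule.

Base amounts from the schedule: elder abuse $48,000; tampering with evidence $2,000; child endangerment $140,000; credit-card fraud $39,700.
Stacking rule: highest base plus 50% of each additional charge. Highest is child endangerment at $140,000. Additional: $48,000 × 50% = $24,000; $2,000 × 50% = $1,000; $39,700 × 50% = $19,850. Combined base = $140,000 + $44,850 = $184,850.
Net percentage adjustment: +20% −25% +25% +100% = +120%. $184,850 × 2.2 = $406,670.
$406,670 is at or above the $6,000 minimum.

$406,670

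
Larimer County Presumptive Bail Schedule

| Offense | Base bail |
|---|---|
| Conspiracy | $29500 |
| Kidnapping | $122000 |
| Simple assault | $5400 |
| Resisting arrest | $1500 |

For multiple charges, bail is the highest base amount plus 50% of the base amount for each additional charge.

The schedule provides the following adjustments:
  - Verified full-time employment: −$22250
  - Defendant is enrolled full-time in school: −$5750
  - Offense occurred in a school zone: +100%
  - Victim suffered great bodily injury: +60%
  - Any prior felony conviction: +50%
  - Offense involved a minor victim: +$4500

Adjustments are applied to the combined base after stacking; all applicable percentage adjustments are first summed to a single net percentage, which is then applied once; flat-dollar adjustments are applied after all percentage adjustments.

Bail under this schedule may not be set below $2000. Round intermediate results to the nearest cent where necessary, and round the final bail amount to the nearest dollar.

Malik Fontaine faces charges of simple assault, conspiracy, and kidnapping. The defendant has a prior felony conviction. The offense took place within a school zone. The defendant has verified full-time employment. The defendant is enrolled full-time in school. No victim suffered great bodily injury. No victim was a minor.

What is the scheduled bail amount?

$320625

Base amounts from the schedule: simple assault $5400; conspiracy $29500; kidnapping $122000.
Stacking rule: highest base plus 50% of each additional charge. Highest is kidnapping at $122000. Additional: $5400 × 50% = $2700; $29500 × 50% = $14750. Combined base = $122000 + $17450 = $139450.
Net percentage adjustment: +100% +50% = +150%. $139450 × 2.5 = $348625.
Verified full-time employment (−$22250 flat): $348625 − $22250 = $326375.
Defendant is enrolled full-time in school (−$5750 flat): $326375 − $5750 = $320625.
$320625 is at or above the $2000 minimum.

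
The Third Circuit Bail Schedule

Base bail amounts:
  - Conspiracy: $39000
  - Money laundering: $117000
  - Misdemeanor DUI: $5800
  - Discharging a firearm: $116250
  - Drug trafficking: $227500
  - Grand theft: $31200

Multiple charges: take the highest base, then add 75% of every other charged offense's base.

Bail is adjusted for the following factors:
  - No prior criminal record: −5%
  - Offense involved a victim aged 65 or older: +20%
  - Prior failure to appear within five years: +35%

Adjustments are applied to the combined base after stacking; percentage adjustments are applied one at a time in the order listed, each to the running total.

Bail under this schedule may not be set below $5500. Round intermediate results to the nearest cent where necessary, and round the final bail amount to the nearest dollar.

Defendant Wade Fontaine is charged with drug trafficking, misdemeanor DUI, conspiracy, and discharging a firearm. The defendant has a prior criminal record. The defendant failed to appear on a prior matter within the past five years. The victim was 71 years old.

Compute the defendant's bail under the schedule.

$564226

Base amounts from the schedule: drug trafficking $227500; misdemeanor DUI $5800; conspiracy $39000; discharging a firearm $116250.
Stacking rule: highest base plus 75% of each additional charge. Highest is drug trafficking at $227500. Additional: $5800 × 75% = $4350; $39000 × 75% = $29250; $116250 × 75% = $87187.50. Combined base = $227500 + $120787.50 = $348287.50.
Offense involved a victim aged 65 or older (+20%): $348287.50 × 1.2 = $417945.
Prior failure to appear within five years (+35%): $417945 × 1.35 = $564225.75.
$564225.75 is at or above the $5500 minimum.
Rounded to the nearest dollar: $564226.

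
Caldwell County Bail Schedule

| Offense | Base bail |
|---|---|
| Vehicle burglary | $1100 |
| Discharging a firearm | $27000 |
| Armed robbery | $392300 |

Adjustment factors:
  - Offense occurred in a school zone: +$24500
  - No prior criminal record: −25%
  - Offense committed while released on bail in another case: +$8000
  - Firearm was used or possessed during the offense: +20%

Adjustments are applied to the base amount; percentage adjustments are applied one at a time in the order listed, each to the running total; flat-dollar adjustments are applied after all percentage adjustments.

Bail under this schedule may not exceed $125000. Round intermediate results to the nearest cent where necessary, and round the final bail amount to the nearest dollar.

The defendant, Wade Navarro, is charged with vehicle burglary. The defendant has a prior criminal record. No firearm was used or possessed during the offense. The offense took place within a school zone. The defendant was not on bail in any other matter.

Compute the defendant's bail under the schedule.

Base amounts from the schedule: vehicle burglary $1100.
Single charge. Combined base = $1100.
Offense occurred in a school zone (+$24500 flat): $1100 + $24500 = $25600.
$25600 is within the $125000 maximum.

$25600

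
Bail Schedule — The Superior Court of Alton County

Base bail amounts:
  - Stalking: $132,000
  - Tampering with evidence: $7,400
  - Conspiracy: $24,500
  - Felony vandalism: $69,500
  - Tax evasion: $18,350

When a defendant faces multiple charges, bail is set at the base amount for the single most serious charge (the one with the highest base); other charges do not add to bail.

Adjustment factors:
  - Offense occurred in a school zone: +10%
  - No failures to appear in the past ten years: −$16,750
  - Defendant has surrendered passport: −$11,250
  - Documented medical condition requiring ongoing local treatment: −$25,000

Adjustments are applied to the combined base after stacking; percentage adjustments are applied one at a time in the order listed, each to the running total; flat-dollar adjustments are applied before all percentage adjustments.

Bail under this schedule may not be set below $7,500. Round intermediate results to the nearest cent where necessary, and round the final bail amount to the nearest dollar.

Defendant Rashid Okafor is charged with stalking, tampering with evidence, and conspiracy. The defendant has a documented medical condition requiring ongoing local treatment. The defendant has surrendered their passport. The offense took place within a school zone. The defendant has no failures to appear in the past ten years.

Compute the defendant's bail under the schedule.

$86,900

Base amounts from the schedule: stalking $132,000; tampering with evidence $7,400; conspiracy $24,500.
Stacking rule: use the highest base only. Highest is stalking at $132,000. Combined base = $132,000.
No failures to appear in the past ten years (−$16,750 flat): $132,000 − $16,750 = $115,250.
Defendant has surrendered passport (−$11,250 flat): $115,250 − $11,250 = $104,000.
Documented medical condition requiring ongoing local treatment (−$25,000 flat): $104,000 − $25,000 = $79,000.
Offense occurred in a school zone (+10%): $79,000 × 1.1 = $86,900.
$86,900 is at or above the $7,500 minimum.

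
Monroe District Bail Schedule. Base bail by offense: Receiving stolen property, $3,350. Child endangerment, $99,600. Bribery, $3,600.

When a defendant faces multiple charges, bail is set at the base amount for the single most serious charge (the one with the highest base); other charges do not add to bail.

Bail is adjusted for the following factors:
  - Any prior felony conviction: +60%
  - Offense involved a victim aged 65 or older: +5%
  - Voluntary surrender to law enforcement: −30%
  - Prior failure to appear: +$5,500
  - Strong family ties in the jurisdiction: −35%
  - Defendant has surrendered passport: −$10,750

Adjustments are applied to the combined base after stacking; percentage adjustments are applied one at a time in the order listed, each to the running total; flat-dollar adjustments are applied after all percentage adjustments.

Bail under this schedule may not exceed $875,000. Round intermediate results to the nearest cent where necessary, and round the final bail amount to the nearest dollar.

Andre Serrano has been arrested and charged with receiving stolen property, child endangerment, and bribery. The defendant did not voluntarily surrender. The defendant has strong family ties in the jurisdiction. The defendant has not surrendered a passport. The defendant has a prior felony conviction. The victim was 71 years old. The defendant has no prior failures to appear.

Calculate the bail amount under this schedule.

Base amounts from the schedule: receiving stolen property $3,350; child endangerment $99,600; bribery $3,600.
Stacking rule: use the highest base only. Highest is child endangerment at $99,600. Combined base = $99,600.
Any prior felony conviction (+60%): $99,600 × 1.6 = $159,360.
Offense involved a victim aged 65 or older (+5%): $159,360 × 1.05 = $167,328.
Strong family ties in the jurisdiction (−35%): $167,328 × 0.65 = $108,763.20.
$108,763.20 is within the $875,000 maximum.
Rounded to the nearest dollar: $108,763.

$108,763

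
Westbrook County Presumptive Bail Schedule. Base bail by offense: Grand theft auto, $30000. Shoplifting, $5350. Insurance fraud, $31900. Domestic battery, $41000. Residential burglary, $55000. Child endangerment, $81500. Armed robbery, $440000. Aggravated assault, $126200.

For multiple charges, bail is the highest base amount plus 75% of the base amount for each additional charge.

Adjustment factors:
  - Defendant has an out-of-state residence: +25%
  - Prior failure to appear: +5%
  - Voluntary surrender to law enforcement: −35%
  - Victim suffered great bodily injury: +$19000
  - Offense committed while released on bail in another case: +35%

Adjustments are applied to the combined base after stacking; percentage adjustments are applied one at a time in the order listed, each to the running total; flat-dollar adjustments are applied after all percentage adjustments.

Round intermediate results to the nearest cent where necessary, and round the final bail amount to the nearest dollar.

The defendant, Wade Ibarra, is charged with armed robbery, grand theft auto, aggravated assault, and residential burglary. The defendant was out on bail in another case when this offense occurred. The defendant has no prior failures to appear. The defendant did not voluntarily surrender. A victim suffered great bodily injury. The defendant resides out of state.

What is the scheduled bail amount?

Base amounts from the schedule: armed robbery $440000; grand theft auto $30000; aggravated assault $126200; residential burglary $55000.
Stacking rule: highest base plus 75% of each additional charge. Highest is armed robbery at $440000. Additional: $30000 × 75% = $22500; $126200 × 75% = $94650; $55000 × 75% = $41250. Combined base = $440000 + $158400 = $598400.
Defendant has an out-of-state residence (+25%): $598400 × 1.25 = $748000.
Offense committed while released on bail in another case (+35%): $748000 × 1.35 = $1009800.
Victim suffered great bodily injury (+$19000 flat): $1009800 + $19000 = $1028800.

$1028800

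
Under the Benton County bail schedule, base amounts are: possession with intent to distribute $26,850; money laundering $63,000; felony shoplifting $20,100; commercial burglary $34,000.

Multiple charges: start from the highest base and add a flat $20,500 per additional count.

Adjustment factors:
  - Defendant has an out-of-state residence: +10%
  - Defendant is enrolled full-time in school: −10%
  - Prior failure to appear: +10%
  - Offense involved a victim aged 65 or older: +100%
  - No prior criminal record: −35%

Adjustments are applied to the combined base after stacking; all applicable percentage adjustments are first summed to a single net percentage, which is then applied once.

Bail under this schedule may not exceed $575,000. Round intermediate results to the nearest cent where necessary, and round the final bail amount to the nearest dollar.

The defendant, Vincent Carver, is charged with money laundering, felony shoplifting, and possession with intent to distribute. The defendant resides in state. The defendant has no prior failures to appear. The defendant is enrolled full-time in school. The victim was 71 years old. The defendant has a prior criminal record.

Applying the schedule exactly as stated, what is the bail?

Base amounts from the schedule: money laundering $63,000; felony shoplifting $20,100; possession with intent to distribute $26,850.
Stacking rule: highest base plus $20,500 per additional charge. Highest is money laundering at $63,000; 2 additional charges → +$41,000. Combined base = $104,000.
Net percentage adjustment: −10% +100% = +90%. $104,000 × 1.9 = $197,600.
$197,600 is within the $575,000 maximum.

$197,600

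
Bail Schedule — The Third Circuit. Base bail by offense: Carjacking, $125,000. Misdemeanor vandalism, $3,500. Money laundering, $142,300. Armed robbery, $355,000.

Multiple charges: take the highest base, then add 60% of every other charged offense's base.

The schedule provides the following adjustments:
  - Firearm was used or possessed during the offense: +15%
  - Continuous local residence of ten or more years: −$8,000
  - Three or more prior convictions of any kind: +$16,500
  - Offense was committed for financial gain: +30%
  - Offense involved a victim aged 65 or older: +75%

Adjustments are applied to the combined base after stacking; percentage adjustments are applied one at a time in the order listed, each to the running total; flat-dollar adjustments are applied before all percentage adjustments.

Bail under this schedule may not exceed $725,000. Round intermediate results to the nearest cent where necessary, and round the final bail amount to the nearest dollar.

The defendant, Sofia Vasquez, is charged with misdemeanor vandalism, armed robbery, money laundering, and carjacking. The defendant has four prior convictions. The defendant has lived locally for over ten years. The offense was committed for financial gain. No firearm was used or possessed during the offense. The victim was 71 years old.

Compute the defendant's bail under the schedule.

$725,000

Base amounts from the schedule: misdemeanor vandalism $3,500; armed robbery $355,000; money laundering $142,300; carjacking $125,000.
Stacking rule: highest base plus 60% of each additional charge. Highest is armed robbery at $355,000. Additional: $3,500 × 60% = $2,100; $142,300 × 60% = $85,380; $125,000 × 60% = $75,000. Combined base = $355,000 + $162,480 = $517,480.
Continuous local residence of ten or more years (−$8,000 flat): $517,480 − $8,000 = $509,480.
Three or more prior convictions of any kind (+$16,500 flat): $509,480 + $16,500 = $525,980.
Offense was committed for financial gain (+30%): $525,980 × 1.3 = $683,774.
Offense involved a victim aged 65 or older (+75%): $683,774 × 1.75 = $1,196,604.50.
Result $1,196,604.50 exceeds the maximum of $725,000; bail is capped at $725,000.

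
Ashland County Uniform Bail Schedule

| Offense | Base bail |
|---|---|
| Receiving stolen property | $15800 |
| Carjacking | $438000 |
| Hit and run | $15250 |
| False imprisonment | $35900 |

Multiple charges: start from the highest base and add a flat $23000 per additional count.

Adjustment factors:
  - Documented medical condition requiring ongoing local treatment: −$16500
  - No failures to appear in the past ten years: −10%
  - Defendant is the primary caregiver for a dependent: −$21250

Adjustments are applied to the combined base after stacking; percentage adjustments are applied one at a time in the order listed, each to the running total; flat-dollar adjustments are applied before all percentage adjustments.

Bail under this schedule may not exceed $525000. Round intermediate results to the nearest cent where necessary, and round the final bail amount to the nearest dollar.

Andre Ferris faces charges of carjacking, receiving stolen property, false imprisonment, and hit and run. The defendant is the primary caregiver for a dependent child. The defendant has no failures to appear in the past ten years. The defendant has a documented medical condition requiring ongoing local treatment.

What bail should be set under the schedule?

Base amounts from the schedule: carjacking $438000; receiving stolen property $15800; false imprisonment $35900; hit and run $15250.
Stacking rule: highest base plus $23000 per additional charge. Highest is carjacking at $438000; 3 additional charges → +$69000. Combined base = $507000.
Documented medical condition requiring ongoing local treatment (−$16500 flat): $507000 − $16500 = $490500.
Defendant is the primary caregiver for a dependent (−$21250 flat): $490500 − $21250 = $469250.
No failures to appear in the past ten years (−10%): $469250 × 0.9 = $422325.
$422325 is within the $525000 maximum.

$422325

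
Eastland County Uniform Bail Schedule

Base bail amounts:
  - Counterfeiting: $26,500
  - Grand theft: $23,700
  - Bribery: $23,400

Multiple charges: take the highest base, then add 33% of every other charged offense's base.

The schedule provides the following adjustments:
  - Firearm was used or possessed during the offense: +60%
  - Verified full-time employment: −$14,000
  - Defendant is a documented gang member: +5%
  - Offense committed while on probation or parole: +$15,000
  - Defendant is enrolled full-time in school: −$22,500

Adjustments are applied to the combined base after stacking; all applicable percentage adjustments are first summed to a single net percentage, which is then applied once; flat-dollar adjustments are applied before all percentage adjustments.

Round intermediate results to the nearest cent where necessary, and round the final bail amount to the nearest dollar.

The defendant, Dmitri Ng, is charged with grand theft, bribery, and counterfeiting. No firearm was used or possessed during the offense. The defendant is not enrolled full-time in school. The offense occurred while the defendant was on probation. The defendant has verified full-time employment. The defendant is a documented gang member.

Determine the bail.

$45,195

Base amounts from the schedule: grand theft $23,700; bribery $23,400; counterfeiting $26,500.
Stacking rule: highest base plus 33% of each additional charge. Highest is counterfeiting at $26,500. Additional: $23,700 × 33% = $7,821; $23,400 × 33% = $7,722. Combined base = $26,500 + $15,543 = $42,043.
Verified full-time employment (−$14,000 flat): $42,043 − $14,000 = $28,043.
Offense committed while on probation or parole (+$15,000 flat): $28,043 + $15,000 = $43,043.
Defendant is a documented gang member (+5%): $43,043 × 1.05 = $45,195.15.
Rounded to the nearest dollar: $45,195.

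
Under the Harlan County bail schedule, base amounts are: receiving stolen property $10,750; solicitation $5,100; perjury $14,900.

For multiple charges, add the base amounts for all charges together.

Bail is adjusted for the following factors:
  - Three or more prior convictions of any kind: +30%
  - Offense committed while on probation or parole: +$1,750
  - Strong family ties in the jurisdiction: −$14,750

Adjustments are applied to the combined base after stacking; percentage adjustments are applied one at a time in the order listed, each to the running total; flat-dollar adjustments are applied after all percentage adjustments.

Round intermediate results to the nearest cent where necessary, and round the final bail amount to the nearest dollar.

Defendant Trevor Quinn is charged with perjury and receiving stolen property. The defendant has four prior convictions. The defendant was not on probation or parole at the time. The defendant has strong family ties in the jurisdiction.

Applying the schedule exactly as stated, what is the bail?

$18,595

Base amounts from the schedule: perjury $14,900; receiving stolen property $10,750.
Stacking rule: sum of all bases. $14,900 + $10,750 = $25,650.
Three or more prior convictions of any kind (+30%): $25,650 × 1.3 = $33,345.
Strong family ties in the jurisdiction (−$14,750 flat): $33,345 − $14,750 = $18,595.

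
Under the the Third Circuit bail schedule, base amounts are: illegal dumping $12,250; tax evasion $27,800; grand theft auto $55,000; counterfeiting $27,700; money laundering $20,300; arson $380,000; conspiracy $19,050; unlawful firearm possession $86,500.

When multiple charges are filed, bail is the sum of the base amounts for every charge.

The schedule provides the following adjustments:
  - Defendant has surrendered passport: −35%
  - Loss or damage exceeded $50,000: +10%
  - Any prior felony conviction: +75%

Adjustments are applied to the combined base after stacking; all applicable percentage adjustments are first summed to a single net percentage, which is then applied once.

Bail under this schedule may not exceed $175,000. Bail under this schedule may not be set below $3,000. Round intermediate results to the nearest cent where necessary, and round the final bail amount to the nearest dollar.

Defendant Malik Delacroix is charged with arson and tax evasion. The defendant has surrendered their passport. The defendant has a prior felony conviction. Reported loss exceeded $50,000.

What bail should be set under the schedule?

$175,000

Base amounts from the schedule: arson $380,000; tax evasion $27,800.
Stacking rule: sum of all bases. $380,000 + $27,800 = $407,800.
Net percentage adjustment: −35% +10% +75% = +50%. $407,800 × 1.5 = $611,700.
Result $611,700 exceeds the maximum of $175,000; bail is capped at $175,000.
$175,000 is at or above the $3,000 minimum.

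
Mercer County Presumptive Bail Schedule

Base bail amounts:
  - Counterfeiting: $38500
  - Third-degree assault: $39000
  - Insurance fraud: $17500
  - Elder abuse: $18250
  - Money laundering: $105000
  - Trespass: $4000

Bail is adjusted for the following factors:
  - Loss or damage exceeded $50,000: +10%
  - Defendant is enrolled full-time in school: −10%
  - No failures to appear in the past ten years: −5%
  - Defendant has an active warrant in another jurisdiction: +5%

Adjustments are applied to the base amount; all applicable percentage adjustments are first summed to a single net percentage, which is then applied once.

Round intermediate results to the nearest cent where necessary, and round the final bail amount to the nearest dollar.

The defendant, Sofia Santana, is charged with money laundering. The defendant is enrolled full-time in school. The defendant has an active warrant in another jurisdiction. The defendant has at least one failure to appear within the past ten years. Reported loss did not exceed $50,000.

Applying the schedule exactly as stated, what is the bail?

Base amounts from the schedule: money laundering $105000.
Single charge. Combined base = $105000.
Net percentage adjustment: −10% +5% = −5%. $105000 × 0.95 = $99750.

$99750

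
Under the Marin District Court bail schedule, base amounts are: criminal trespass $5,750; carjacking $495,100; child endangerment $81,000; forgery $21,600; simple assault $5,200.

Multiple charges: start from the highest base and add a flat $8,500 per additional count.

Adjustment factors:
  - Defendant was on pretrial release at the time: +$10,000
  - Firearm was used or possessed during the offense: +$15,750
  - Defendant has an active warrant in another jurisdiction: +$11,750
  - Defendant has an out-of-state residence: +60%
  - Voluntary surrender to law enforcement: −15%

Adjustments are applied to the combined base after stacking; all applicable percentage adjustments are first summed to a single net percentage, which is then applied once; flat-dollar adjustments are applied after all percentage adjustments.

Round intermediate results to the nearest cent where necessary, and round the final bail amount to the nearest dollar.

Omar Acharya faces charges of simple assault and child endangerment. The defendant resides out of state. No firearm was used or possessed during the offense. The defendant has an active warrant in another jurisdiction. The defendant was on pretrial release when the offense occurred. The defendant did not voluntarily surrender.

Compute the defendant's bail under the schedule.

$164,950

Base amounts from the schedule: simple assault $5,200; child endangerment $81,000.
Stacking rule: highest base plus $8,500 per additional charge. Highest is child endangerment at $81,000; 1 additional charge → +$8,500. Combined base = $89,500.
Defendant has an out-of-state residence (+60%): $89,500 × 1.6 = $143,200.
Defendant was on pretrial release at the time (+$10,000 flat): $143,200 + $10,000 = $153,200.
Defendant has an active warrant in another jurisdiction (+$11,750 flat): $153,200 + $11,750 = $164,950.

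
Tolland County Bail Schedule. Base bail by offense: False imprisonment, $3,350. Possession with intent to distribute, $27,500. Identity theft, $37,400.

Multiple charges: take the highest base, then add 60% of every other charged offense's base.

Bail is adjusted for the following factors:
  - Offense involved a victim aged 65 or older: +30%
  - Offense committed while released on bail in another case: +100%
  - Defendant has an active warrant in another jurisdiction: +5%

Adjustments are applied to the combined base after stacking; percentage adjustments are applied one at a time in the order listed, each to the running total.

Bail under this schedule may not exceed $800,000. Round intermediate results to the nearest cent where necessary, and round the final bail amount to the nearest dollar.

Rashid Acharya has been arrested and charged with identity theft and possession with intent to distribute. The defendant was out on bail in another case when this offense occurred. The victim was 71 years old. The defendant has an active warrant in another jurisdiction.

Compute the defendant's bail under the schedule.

Base amounts from the schedule: identity theft $37,400; possession with intent to distribute $27,500.
Stacking rule: highest base plus 60% of each additional charge. Highest is identity theft at $37,400. Additional: $27,500 × 60% = $16,500. Combined base = $37,400 + $16,500 = $53,900.
Offense involved a victim aged 65 or older (+30%): $53,900 × 1.3 = $70,070.
Offense committed while released on bail in another case (+100%): $70,070 × 2 = $140,140.
Defendant has an active warrant in another jurisdiction (+5%): $140,140 × 1.05 = $147,147.
$147,147 is within the $800,000 maximum.

$147,147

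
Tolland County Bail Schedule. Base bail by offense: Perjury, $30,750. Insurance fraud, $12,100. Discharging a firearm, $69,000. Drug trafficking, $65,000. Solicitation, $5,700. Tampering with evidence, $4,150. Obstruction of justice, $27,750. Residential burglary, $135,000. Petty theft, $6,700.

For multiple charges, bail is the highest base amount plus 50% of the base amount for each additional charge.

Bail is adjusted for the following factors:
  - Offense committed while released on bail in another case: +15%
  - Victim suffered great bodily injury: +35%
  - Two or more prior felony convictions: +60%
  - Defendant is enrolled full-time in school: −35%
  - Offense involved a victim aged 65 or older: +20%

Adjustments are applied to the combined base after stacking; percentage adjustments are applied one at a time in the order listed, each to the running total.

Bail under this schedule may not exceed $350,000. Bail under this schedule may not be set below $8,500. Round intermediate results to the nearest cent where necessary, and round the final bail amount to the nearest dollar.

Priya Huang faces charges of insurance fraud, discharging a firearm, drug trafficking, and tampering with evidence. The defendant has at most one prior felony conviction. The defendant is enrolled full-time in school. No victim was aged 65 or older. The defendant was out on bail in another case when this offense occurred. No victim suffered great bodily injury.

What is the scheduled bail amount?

$81,945

Base amounts from the schedule: insurance fraud $12,100; discharging a firearm $69,000; drug trafficking $65,000; tampering with evidence $4,150.
Stacking rule: highest base plus 50% of each additional charge. Highest is discharging a firearm at $69,000. Additional: $12,100 × 50% = $6,050; $65,000 × 50% = $32,500; $4,150 × 50% = $2,075. Combined base = $69,000 + $40,625 = $109,625.
Offense committed while released on bail in another case (+15%): $109,625 × 1.15 = $126,068.75.
Defendant is enrolled full-time in school (−35%): $126,068.75 × 0.65 = $81,944.69.
$81,944.69 is within the $350,000 maximum.
$81,944.69 is at or above the $8,500 minimum.
Rounded to the nearest dollar: $81,945.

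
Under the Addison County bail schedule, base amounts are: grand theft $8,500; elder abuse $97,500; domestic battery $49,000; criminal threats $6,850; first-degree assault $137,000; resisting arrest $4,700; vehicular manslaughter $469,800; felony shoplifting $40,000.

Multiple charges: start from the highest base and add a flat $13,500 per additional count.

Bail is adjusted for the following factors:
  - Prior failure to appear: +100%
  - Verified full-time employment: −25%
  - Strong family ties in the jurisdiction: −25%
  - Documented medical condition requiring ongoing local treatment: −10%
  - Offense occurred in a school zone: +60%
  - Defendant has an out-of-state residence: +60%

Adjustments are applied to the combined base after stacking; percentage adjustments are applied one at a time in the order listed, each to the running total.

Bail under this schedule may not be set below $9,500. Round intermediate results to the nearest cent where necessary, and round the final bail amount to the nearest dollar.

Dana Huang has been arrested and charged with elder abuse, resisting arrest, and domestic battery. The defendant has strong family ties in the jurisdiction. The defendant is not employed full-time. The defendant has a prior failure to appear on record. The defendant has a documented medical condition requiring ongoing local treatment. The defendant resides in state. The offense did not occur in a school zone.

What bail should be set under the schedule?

$168,075

Base amounts from the schedule: elder abuse $97,500; resisting arrest $4,700; domestic battery $49,000.
Stacking rule: highest base plus $13,500 per additional charge. Highest is elder abuse at $97,500; 2 additional charges → +$27,000. Combined base = $124,500.
Prior failure to appear (+100%): $124,500 × 2 = $249,000.
Strong family ties in the jurisdiction (−25%): $249,000 × 0.75 = $186,750.
Documented medical condition requiring ongoing local treatment (−10%): $186,750 × 0.9 = $168,075.
$168,075 is at or above the $9,500 minimum.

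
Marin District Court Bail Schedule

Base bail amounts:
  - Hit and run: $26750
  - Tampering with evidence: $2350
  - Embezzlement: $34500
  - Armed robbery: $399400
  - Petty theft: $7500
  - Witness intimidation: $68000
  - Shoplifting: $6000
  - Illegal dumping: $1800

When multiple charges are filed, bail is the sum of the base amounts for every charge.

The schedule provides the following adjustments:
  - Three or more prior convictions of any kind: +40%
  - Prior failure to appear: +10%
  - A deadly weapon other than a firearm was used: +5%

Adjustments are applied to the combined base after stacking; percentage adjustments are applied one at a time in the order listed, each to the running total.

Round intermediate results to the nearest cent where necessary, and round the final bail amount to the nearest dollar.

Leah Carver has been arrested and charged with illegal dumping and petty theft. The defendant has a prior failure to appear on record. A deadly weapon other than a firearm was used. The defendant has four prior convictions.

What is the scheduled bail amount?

Base amounts from the schedule: illegal dumping $1800; petty theft $7500.
Stacking rule: sum of all bases. $1800 + $7500 = $9300.
Three or more prior convictions of any kind (+40%): $9300 × 1.4 = $13020.
Prior failure to appear (+10%): $13020 × 1.1 = $14322.
A deadly weapon other than a firearm was used (+5%): $14322 × 1.05 = $15038.10.
Rounded to the nearest dollar: $15038.

$15038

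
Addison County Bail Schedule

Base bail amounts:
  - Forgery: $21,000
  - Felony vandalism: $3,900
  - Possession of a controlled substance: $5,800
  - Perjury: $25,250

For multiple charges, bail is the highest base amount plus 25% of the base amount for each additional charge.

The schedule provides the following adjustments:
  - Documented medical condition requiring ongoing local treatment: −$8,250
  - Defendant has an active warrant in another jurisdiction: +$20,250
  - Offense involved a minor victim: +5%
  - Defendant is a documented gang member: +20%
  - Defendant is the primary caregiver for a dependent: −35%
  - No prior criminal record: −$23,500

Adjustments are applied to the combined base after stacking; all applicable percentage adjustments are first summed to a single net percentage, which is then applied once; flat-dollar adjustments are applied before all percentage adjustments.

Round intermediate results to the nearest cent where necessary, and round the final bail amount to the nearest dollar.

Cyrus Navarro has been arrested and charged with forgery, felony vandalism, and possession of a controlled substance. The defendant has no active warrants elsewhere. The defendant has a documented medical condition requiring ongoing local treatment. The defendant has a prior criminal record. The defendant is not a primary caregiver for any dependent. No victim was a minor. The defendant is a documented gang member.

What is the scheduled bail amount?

Base amounts from the schedule: forgery $21,000; felony vandalism $3,900; possession of a controlled substance $5,800.
Stacking rule: highest base plus 25% of each additional charge. Highest is forgery at $21,000. Additional: $3,900 × 25% = $975; $5,800 × 25% = $1,450. Combined base = $21,000 + $2,425 = $23,425.
Documented medical condition requiring ongoing local treatment (−$8,250 flat): $23,425 − $8,250 = $15,175.
Defendant is a documented gang member (+20%): $15,175 × 1.2 = $18,210.

$18,210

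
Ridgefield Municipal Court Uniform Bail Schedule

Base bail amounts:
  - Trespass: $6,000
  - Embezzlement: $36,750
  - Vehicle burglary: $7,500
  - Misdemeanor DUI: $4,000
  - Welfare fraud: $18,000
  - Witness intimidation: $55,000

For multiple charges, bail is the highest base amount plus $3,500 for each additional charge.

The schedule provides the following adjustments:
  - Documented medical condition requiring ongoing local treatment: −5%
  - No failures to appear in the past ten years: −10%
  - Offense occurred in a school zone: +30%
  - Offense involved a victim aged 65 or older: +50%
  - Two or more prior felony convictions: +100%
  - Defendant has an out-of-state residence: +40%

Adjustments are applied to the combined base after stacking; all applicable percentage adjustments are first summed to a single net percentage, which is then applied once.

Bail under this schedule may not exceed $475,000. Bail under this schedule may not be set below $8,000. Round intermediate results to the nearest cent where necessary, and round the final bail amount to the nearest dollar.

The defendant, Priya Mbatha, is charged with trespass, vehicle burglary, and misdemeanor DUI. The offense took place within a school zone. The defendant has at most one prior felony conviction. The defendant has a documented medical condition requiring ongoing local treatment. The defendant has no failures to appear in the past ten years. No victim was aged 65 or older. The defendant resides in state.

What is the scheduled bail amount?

Base amounts from the schedule: trespass $6,000; vehicle burglary $7,500; misdemeanor DUI $4,000.
Stacking rule: highest base plus $3,500 per additional charge. Highest is vehicle burglary at $7,500; 2 additional charges → +$7,000. Combined base = $14,500.
Net percentage adjustment: −5% −10% +30% = +15%. $14,500 × 1.15 = $16,675.
$16,675 is within the $475,000 maximum.
$16,675 is at or above the $8,000 minimum.

$16,675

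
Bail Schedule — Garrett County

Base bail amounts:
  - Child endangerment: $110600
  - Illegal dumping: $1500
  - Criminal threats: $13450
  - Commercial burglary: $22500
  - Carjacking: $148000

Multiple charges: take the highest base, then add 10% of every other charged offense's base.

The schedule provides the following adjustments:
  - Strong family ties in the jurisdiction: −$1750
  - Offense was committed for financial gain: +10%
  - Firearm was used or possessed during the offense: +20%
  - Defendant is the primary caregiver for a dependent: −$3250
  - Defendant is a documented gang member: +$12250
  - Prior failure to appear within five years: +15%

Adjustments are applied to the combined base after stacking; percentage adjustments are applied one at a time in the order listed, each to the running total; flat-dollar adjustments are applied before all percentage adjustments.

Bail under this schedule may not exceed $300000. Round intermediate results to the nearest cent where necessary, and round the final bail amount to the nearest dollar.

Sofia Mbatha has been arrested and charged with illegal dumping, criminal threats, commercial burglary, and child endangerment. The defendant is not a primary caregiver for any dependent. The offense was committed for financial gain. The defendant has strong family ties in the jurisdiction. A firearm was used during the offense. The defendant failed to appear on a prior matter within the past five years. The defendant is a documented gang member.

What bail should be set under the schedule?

$189515

Base amounts from the schedule: illegal dumping $1500; criminal threats $13450; commercial burglary $22500; child endangerment $110600.
Stacking rule: highest base plus 10% of each additional charge. Highest is child endangerment at $110600. Additional: $1500 × 10% = $150; $13450 × 10% = $1345; $22500 × 10% = $2250. Combined base = $110600 + $3745 = $114345.
Strong family ties in the jurisdiction (−$1750 flat): $114345 − $1750 = $112595.
Defendant is a documented gang member (+$12250 flat): $112595 + $12250 = $124845.
Offense was committed for financial gain (+10%): $124845 × 1.1 = $137329.50.
Firearm was used or possessed during the offense (+20%): $137329.50 × 1.2 = $164795.40.
Prior failure to appear within five years (+15%): $164795.40 × 1.15 = $189514.71.
$189514.71 is within the $300000 maximum.
Rounded to the nearest dollar: $189515.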